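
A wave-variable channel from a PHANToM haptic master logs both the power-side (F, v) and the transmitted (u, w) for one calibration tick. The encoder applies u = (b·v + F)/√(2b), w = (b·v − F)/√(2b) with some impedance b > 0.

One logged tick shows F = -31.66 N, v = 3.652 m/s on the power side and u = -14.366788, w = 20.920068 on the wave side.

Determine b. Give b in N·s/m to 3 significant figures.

b = 1.61 N·s/m

u + w = 6.553280;  u + w = √(2b)·v, so √(2b) = 6.553280/3.652 = 1.794436.
b = (√(2b))²/2 = 3.220000/2 = 1.610000.
(Check via u − w = 2F/√(2b): u − w = -35.286856, 2F/√(2b) = -35.286855.)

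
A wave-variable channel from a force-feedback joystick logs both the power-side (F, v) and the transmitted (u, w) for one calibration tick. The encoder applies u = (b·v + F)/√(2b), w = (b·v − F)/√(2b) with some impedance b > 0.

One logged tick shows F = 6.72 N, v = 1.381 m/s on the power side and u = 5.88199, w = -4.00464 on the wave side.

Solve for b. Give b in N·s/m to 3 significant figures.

b = 0.924 N·s/m

u + w = 1.87735;  u + w = √(2b)·v, so √(2b) = 1.87735/1.381 = 1.35941.
b = (√(2b))²/2 = 1.84800/2 = 0.92400.
(Check via u − w = 2F/√(2b): u − w = 9.88663, 2F/√(2b) = 9.88662.)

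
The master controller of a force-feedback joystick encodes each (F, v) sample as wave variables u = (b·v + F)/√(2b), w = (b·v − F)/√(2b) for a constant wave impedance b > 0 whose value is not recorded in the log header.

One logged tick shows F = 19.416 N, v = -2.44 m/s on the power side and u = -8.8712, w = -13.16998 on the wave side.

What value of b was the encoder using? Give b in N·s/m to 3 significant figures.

b = 40.8 N·s/m

u + w = -22.04118;  u + w = √(2b)·v, so √(2b) = -22.04118/(-2.44) = 9.03327.
b = (√(2b))²/2 = 81.59998/2 = 40.79999.
(Check via u − w = 2F/√(2b): u − w = 4.29878, 2F/√(2b) = 4.29878.)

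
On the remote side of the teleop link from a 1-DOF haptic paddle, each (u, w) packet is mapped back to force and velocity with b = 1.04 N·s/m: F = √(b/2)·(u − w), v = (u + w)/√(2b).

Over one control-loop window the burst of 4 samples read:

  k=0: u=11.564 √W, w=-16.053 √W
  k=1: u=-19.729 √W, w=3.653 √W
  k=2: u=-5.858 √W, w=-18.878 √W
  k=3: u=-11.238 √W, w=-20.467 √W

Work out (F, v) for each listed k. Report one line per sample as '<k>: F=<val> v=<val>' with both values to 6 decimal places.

k=0: u−w=27.617000, u+w=-4.489000; √(b/2)=0.721110, √(2b)=1.442221; F=0.721110×27.617=19.914902, v=-4.489000/1.442221=-3.112561
k=1: u−w=-23.382000, u+w=-16.076000; √(b/2)=0.721110, √(2b)=1.442221; F=0.721110×(-23.382)=-16.861000, v=-16.076000/1.442221=-11.146700
k=2: u−w=13.020000, u+w=-24.736000; √(b/2)=0.721110, √(2b)=1.442221; F=0.721110×13.02=9.388856, v=-24.736000/1.442221=-17.151330
k=3: u−w=9.229000, u+w=-31.705000; √(b/2)=0.721110, √(2b)=1.442221; F=0.721110×9.229=6.655127, v=-31.705000/1.442221=-21.983462

0: F=19.914902 v=-3.112561
1: F=-16.861000 v=-11.146700
2: F=9.388856 v=-17.151330
3: F=6.655127 v=-21.983462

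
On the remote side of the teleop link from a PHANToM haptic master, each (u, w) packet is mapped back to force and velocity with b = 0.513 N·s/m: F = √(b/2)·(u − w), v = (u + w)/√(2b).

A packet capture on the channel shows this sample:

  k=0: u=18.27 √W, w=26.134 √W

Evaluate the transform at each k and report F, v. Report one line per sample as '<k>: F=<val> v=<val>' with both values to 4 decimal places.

k=0: u−w=-7.8640, u+w=44.4040; √(b/2)=0.5065, √(2b)=1.0129; F=0.5065×(-7.864)=-3.9828, v=44.4040/1.0129=43.8378

0: F=-3.9828 v=43.8378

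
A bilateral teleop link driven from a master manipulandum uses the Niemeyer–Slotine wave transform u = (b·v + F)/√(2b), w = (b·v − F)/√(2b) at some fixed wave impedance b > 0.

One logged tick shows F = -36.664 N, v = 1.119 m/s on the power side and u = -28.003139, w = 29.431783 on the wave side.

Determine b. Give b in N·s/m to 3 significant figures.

u + w = 1.428644;  u + w = √(2b)·v, so √(2b) = 1.428644/1.119 = 1.276715.
b = (√(2b))²/2 = 1.630001/2 = 0.815000.
(Check via u − w = 2F/√(2b): u − w = -57.434922, 2F/√(2b) = -57.434905.)

b = 0.815 N·s/m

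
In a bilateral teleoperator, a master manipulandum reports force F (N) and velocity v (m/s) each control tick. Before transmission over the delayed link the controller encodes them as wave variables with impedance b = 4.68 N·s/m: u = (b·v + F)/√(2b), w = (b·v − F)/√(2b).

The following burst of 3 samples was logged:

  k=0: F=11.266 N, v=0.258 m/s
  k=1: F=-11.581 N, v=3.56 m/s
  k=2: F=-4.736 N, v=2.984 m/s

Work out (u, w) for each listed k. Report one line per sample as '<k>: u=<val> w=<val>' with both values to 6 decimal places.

k=0: b·v=4.68×0.258=1.207440; √(2b)=3.059412; u=(1.207440+11.266)/3.059412=4.077071, w=(1.207440−11.266)/3.059412=-3.287743
k=1: b·v=4.68×3.56=16.660800; √(2b)=3.059412; u=(16.660800+(-11.581))/3.059412=1.660385, w=(16.660800−(-11.581))/3.059412=9.231121
k=2: b·v=4.68×2.984=13.965120; √(2b)=3.059412; u=(13.965120+(-4.736))/3.059412=3.016632, w=(13.965120−(-4.736))/3.059412=6.112652

0: u=4.077071 w=-3.287743
1: u=1.660385 w=9.231121
2: u=3.016632 w=6.112652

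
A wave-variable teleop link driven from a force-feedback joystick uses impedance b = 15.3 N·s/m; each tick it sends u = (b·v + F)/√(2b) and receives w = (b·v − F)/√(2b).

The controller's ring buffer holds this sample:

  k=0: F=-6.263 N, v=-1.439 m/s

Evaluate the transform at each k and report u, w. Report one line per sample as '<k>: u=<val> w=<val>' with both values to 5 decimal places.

0: u=-5.11227 w=-2.84788

k=0: b·v=15.3×(-1.439)=-22.01670; √(2b)=5.53173; u=(-22.01670+(-6.263))/5.53173=-5.11227, w=(-22.01670−(-6.263))/5.53173=-2.84788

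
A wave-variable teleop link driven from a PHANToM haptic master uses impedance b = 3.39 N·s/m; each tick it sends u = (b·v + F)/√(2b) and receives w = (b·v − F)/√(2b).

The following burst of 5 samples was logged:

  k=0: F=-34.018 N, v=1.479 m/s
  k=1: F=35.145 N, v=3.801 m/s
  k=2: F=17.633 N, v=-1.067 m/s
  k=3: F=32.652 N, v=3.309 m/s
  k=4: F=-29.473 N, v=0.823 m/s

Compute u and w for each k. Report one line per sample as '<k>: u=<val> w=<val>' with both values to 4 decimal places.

k=0: b·v=3.39×1.479=5.0138; √(2b)=2.6038; u=(5.0138+(-34.018))/2.6038=-11.1390, w=(5.0138−(-34.018))/2.6038=14.9901
k=1: b·v=3.39×3.801=12.8854; √(2b)=2.6038; u=(12.8854+35.145)/2.6038=18.4460, w=(12.8854−35.145)/2.6038=-8.5488
k=2: b·v=3.39×(-1.067)=-3.6171; √(2b)=2.6038; u=(-3.6171+17.633)/2.6038=5.3828, w=(-3.6171−17.633)/2.6038=-8.1611
k=3: b·v=3.39×3.309=11.2175; √(2b)=2.6038; u=(11.2175+32.652)/2.6038=16.8480, w=(11.2175−32.652)/2.6038=-8.2319
k=4: b·v=3.39×0.823=2.7900; √(2b)=2.6038; u=(2.7900+(-29.473))/2.6038=-10.2476, w=(2.7900−(-29.473))/2.6038=12.3905

0: u=-11.1390 w=14.9901
1: u=18.4460 w=-8.5488
2: u=5.3828 w=-8.1611
3: u=16.8480 w=-8.2319
4: u=-10.2476 w=12.3905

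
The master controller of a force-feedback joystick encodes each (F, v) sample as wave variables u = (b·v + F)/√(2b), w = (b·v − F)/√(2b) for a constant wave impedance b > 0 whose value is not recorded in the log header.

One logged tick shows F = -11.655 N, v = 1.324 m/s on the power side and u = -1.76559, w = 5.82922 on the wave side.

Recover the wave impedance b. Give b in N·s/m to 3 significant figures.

u + w = 4.0636;  u + w = √(2b)·v, so √(2b) = 4.0636/1.324 = 3.0692.
b = (√(2b))²/2 = 9.4200/2 = 4.7100.
(Check via u − w = 2F/√(2b): u − w = -7.5948, 2F/√(2b) = -7.5948.)

b = 4.71 N·s/m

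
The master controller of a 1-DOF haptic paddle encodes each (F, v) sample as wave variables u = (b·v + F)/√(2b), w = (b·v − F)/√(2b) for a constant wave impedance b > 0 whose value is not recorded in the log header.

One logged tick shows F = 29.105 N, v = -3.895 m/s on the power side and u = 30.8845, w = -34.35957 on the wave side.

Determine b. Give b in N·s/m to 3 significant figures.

u + w = -3.4751;  u + w = √(2b)·v, so √(2b) = -3.4751/(-3.895) = 0.8922.
b = (√(2b))²/2 = 0.7960/2 = 0.3980.
(Check via u − w = 2F/√(2b): u − w = 65.2441, 2F/√(2b) = 65.2441.)

b = 0.398 N·s/m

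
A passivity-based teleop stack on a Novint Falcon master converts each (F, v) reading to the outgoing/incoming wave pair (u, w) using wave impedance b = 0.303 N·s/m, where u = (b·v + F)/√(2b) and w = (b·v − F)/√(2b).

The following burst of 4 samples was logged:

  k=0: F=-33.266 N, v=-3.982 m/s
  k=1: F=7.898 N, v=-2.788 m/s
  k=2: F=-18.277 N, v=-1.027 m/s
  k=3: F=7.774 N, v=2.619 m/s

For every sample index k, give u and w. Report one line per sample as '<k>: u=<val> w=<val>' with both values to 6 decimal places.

k=0: b·v=0.303×(-3.982)=-1.206546; √(2b)=0.778460; u=(-1.206546+(-33.266))/0.778460=-44.283001, w=(-1.206546−(-33.266))/0.778460=41.183174
k=1: b·v=0.303×(-2.788)=-0.844764; √(2b)=0.778460; u=(-0.844764+7.898)/0.778460=9.060499, w=(-0.844764−7.898)/0.778460=-11.230845
k=2: b·v=0.303×(-1.027)=-0.311181; √(2b)=0.778460; u=(-0.311181+(-18.277))/0.778460=-23.878145, w=(-0.311181−(-18.277))/0.778460=23.078666
k=3: b·v=0.303×2.619=0.793557; √(2b)=0.778460; u=(0.793557+7.774)/0.778460=11.005777, w=(0.793557−7.774)/0.778460=-8.966990

0: u=-44.283001 w=41.183174
1: u=9.060499 w=-11.230845
2: u=-23.878145 w=23.078666
3: u=11.005777 w=-8.966990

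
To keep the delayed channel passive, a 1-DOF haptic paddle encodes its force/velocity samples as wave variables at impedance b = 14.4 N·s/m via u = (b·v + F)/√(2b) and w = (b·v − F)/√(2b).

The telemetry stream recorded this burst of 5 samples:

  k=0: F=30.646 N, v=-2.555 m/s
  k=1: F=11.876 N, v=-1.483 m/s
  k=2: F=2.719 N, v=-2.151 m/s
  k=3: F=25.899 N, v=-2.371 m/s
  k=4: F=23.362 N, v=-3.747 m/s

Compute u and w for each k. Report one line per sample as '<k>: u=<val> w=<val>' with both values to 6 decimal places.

0: u=-1.145239 w=-12.566329
1: u=-1.766345 w=-6.192269
2: u=-5.265083 w=-6.278394
3: u=-1.536067 w=-11.188054
4: u=-5.701004 w=-14.407508

k=0: b·v=14.4×(-2.555)=-36.792000; √(2b)=5.366563; u=(-36.792000+30.646)/5.366563=-1.145239, w=(-36.792000−30.646)/5.366563=-12.566329
k=1: b·v=14.4×(-1.483)=-21.355200; √(2b)=5.366563; u=(-21.355200+11.876)/5.366563=-1.766345, w=(-21.355200−11.876)/5.366563=-6.192269
k=2: b·v=14.4×(-2.151)=-30.974400; √(2b)=5.366563; u=(-30.974400+2.719)/5.366563=-5.265083, w=(-30.974400−2.719)/5.366563=-6.278394
k=3: b·v=14.4×(-2.371)=-34.142400; √(2b)=5.366563; u=(-34.142400+25.899)/5.366563=-1.536067, w=(-34.142400−25.899)/5.366563=-11.188054
k=4: b·v=14.4×(-3.747)=-53.956800; √(2b)=5.366563; u=(-53.956800+23.362)/5.366563=-5.701004, w=(-53.956800−23.362)/5.366563=-14.407508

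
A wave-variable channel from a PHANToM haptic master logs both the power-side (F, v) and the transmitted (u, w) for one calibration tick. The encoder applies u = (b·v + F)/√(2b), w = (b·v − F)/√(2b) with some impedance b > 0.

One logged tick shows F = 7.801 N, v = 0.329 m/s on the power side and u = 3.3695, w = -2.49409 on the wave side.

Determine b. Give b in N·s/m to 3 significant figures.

b = 3.54 N·s/m

u + w = 0.8754;  u + w = √(2b)·v, so √(2b) = 0.8754/0.329 = 2.6608.
b = (√(2b))²/2 = 7.0800/2 = 3.5400.
(Check via u − w = 2F/√(2b): u − w = 5.8636, 2F/√(2b) = 5.8636.)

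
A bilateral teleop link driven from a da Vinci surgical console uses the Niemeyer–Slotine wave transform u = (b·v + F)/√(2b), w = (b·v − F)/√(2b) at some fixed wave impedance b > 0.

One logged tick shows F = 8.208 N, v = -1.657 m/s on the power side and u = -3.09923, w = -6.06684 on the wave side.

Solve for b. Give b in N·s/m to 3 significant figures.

u + w = -9.1661;  u + w = √(2b)·v, so √(2b) = -9.1661/(-1.657) = 5.5317.
b = (√(2b))²/2 = 30.6000/2 = 15.3000.
(Check via u − w = 2F/√(2b): u − w = 2.9676, 2F/√(2b) = 2.9676.)

b = 15.3 N·s/m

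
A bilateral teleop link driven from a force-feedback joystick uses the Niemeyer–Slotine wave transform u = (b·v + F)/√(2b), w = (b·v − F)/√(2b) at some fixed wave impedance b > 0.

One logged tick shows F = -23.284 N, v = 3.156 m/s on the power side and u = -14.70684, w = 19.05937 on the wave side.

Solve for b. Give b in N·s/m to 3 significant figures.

u + w = 4.35253;  u + w = √(2b)·v, so √(2b) = 4.35253/3.156 = 1.37913.
b = (√(2b))²/2 = 1.90200/2 = 0.95100.
(Check via u − w = 2F/√(2b): u − w = -33.76621, 2F/√(2b) = -33.76625.)

b = 0.951 N·s/m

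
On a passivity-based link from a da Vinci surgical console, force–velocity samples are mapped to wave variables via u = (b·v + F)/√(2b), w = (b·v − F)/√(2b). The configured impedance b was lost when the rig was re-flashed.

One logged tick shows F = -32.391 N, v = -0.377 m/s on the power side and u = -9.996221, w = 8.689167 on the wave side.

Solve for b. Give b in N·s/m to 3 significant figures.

b = 6.01 N·s/m

u + w = -1.307054;  u + w = √(2b)·v, so √(2b) = -1.307054/(-0.377) = 3.466987.
b = (√(2b))²/2 = 12.019997/2 = 6.009999.
(Check via u − w = 2F/√(2b): u − w = -18.685388, 2F/√(2b) = -18.685390.)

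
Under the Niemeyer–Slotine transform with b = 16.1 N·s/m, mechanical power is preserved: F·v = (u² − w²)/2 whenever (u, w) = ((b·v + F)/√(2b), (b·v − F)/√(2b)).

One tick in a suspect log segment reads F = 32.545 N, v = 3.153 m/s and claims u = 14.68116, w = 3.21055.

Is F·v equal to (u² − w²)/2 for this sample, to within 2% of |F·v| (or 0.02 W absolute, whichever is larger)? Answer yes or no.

F·v = 32.545×3.153 = 102.6144 W.
(u² − w²)/2 = (215.5365 − 10.3076)/2 = 102.6144 W.
|Δ| = 0.0000;  2% of max(1, |F·v|) = 2.0523.

yes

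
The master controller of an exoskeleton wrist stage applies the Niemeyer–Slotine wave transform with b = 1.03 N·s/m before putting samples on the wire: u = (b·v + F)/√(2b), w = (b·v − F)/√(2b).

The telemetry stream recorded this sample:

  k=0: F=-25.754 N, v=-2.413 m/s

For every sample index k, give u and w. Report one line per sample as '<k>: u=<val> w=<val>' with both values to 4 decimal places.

0: u=-19.6753 w=16.2120

k=0: b·v=1.03×(-2.413)=-2.4854; √(2b)=1.4353; u=(-2.4854+(-25.754))/1.4353=-19.6753, w=(-2.4854−(-25.754))/1.4353=16.2120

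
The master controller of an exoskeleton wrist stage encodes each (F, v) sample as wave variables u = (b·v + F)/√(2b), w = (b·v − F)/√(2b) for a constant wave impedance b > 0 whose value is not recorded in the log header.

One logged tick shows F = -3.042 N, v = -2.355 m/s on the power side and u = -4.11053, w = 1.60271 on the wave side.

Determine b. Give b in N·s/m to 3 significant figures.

b = 0.567 N·s/m

u + w = -2.5078;  u + w = √(2b)·v, so √(2b) = -2.5078/(-2.355) = 1.0649.
b = (√(2b))²/2 = 1.1340/2 = 0.5670.
(Check via u − w = 2F/√(2b): u − w = -5.7132, 2F/√(2b) = -5.7133.)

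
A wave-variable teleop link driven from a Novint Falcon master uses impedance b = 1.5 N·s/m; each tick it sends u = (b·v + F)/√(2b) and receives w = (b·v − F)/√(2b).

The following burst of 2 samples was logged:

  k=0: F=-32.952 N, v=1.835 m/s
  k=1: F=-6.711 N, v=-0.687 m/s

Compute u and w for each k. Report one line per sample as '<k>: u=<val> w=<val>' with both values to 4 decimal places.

k=0: b·v=1.5×1.835=2.7525; √(2b)=1.7321; u=(2.7525+(-32.952))/1.7321=-17.4357, w=(2.7525−(-32.952))/1.7321=20.6140
k=1: b·v=1.5×(-0.687)=-1.0305; √(2b)=1.7321; u=(-1.0305+(-6.711))/1.7321=-4.4696, w=(-1.0305−(-6.711))/1.7321=3.2796

0: u=-17.4357 w=20.6140
1: u=-4.4696 w=3.2796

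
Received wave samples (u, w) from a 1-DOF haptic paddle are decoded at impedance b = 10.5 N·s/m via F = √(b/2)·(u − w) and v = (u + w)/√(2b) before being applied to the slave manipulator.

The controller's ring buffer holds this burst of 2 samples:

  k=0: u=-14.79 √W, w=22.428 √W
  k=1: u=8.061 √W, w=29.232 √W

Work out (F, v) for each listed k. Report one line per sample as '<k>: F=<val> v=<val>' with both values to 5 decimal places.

k=0: u−w=-37.21800, u+w=7.63800; √(b/2)=2.29129, √(2b)=4.58258; F=2.29129×(-37.218)=-85.27715, v=7.63800/4.58258=1.66675
k=1: u−w=-21.17100, u+w=37.29300; √(b/2)=2.29129, √(2b)=4.58258; F=2.29129×(-21.171)=-48.50886, v=37.29300/4.58258=8.13800

0: F=-85.27715 v=1.66675
1: F=-48.50886 v=8.13800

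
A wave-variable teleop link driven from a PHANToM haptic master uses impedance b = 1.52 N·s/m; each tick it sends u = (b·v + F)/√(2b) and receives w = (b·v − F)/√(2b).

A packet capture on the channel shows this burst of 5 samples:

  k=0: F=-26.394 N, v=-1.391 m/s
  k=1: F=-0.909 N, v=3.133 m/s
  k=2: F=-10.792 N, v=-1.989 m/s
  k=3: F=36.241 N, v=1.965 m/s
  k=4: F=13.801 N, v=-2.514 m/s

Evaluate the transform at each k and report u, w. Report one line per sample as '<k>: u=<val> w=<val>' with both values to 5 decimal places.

0: u=-16.35064 w=13.92535
1: u=2.20994 w=3.25263
2: u=-7.92361 w=4.45567
3: u=22.49869 w=-19.07259
4: u=5.72376 w=-10.10707

k=0: b·v=1.52×(-1.391)=-2.11432; √(2b)=1.74356; u=(-2.11432+(-26.394))/1.74356=-16.35064, w=(-2.11432−(-26.394))/1.74356=13.92535
k=1: b·v=1.52×3.133=4.76216; √(2b)=1.74356; u=(4.76216+(-0.909))/1.74356=2.20994, w=(4.76216−(-0.909))/1.74356=3.25263
k=2: b·v=1.52×(-1.989)=-3.02328; √(2b)=1.74356; u=(-3.02328+(-10.792))/1.74356=-7.92361, w=(-3.02328−(-10.792))/1.74356=4.45567
k=3: b·v=1.52×1.965=2.98680; √(2b)=1.74356; u=(2.98680+36.241)/1.74356=22.49869, w=(2.98680−36.241)/1.74356=-19.07259
k=4: b·v=1.52×(-2.514)=-3.82128; √(2b)=1.74356; u=(-3.82128+13.801)/1.74356=5.72376, w=(-3.82128−13.801)/1.74356=-10.10707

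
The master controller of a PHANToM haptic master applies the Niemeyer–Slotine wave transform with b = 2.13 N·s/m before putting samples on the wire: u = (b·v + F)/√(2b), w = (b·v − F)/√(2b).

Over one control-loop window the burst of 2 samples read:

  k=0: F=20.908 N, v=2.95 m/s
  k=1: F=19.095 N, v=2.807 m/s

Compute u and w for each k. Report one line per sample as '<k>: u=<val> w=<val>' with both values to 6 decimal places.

0: u=13.174325 w=-7.085593
1: u=12.148349 w=-6.354766

k=0: b·v=2.13×2.95=6.283500; √(2b)=2.063977; u=(6.283500+20.908)/2.063977=13.174325, w=(6.283500−20.908)/2.063977=-7.085593
k=1: b·v=2.13×2.807=5.978910; √(2b)=2.063977; u=(5.978910+19.095)/2.063977=12.148349, w=(5.978910−19.095)/2.063977=-6.354766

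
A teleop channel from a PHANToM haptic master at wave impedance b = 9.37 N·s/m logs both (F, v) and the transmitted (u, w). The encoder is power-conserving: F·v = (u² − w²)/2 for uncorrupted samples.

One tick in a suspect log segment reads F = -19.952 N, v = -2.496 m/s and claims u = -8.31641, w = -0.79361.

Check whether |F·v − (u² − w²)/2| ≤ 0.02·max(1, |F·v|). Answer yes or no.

F·v = (-19.952)×(-2.496) = 49.8002 W.
(u² − w²)/2 = (69.1627 − 0.6298)/2 = 34.2664 W.
|Δ| = 15.5338;  2% of max(1, |F·v|) = 0.9960.

no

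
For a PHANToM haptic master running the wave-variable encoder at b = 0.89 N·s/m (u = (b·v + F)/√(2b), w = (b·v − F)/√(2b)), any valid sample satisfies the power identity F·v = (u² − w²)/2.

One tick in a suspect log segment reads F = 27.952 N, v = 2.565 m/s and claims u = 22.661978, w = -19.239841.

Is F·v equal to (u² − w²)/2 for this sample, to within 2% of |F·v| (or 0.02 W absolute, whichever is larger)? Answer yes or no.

yes

F·v = 27.952×2.565 = 71.696880 W.
(u² − w²)/2 = (513.565247 − 370.171482)/2 = 71.696883 W.
|Δ| = 0.000003;  2% of max(1, |F·v|) = 1.433938.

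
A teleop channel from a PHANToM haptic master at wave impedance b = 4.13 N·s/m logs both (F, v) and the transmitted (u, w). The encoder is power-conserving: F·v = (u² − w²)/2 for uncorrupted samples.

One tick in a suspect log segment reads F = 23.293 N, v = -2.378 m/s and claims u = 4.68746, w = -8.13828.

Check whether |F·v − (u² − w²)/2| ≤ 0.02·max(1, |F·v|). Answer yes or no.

F·v = 23.293×(-2.378) = -55.39075 W.
(u² − w²)/2 = (21.97228 − 66.23160)/2 = -22.12966 W.
|Δ| = 33.26109;  2% of max(1, |F·v|) = 1.10782.

no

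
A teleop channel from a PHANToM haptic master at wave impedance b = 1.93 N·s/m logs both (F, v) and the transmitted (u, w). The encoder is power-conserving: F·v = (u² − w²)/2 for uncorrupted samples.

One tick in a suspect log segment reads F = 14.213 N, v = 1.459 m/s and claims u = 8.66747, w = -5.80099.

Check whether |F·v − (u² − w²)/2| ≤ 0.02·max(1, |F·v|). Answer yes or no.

yes

F·v = 14.213×1.459 = 20.73677 W.
(u² − w²)/2 = (75.12504 − 33.65148)/2 = 20.73678 W.
|Δ| = 0.00001;  2% of max(1, |F·v|) = 0.41474.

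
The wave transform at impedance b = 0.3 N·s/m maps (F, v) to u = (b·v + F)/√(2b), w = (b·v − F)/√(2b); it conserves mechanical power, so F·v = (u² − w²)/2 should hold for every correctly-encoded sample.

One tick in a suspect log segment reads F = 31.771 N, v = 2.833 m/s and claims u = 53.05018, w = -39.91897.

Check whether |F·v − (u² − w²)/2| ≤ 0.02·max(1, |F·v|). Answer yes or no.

no

F·v = 31.771×2.833 = 90.00724 W.
(u² − w²)/2 = (2814.32160 − 1593.52417)/2 = 610.39872 W.
|Δ| = 520.39147;  2% of max(1, |F·v|) = 1.80014.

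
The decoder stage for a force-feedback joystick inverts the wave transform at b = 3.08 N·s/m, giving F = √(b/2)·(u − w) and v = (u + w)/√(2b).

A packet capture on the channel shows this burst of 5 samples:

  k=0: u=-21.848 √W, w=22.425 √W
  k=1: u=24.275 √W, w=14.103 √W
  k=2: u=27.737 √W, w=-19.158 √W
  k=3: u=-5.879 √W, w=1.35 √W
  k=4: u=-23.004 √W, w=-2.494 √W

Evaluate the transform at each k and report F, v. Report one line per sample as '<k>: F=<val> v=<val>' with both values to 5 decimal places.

0: F=-54.94135 v=0.23248
1: F=12.62312 v=15.46294
2: F=58.19516 v=3.45658
3: F=-8.97095 v=-1.82479
4: F=-25.45224 v=-10.27344

k=0: u−w=-44.27300, u+w=0.57700; √(b/2)=1.24097, √(2b)=2.48193; F=1.24097×(-44.273)=-54.94135, v=0.57700/2.48193=0.23248
k=1: u−w=10.17200, u+w=38.37800; √(b/2)=1.24097, √(2b)=2.48193; F=1.24097×10.172=12.62312, v=38.37800/2.48193=15.46294
k=2: u−w=46.89500, u+w=8.57900; √(b/2)=1.24097, √(2b)=2.48193; F=1.24097×46.895=58.19516, v=8.57900/2.48193=3.45658
k=3: u−w=-7.22900, u+w=-4.52900; √(b/2)=1.24097, √(2b)=2.48193; F=1.24097×(-7.229)=-8.97095, v=-4.52900/2.48193=-1.82479
k=4: u−w=-20.51000, u+w=-25.49800; √(b/2)=1.24097, √(2b)=2.48193; F=1.24097×(-20.51)=-25.45224, v=-25.49800/2.48193=-10.27344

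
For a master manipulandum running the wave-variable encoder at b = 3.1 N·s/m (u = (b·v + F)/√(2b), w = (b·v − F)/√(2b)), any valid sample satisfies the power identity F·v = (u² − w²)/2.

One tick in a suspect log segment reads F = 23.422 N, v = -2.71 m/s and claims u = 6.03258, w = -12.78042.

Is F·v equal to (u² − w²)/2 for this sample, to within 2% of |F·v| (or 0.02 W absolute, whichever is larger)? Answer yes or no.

yes

F·v = 23.422×(-2.71) = -63.47362 W.
(u² − w²)/2 = (36.39202 − 163.33914)/2 = -63.47356 W.
|Δ| = 0.00006;  2% of max(1, |F·v|) = 1.26947.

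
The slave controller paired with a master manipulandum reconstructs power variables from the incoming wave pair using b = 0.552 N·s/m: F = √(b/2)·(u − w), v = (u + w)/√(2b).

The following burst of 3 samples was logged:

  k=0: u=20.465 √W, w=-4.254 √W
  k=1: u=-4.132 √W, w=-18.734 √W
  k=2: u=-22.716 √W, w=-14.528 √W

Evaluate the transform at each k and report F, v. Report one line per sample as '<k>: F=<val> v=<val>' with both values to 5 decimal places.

k=0: u−w=24.71900, u+w=16.21100; √(b/2)=0.52536, √(2b)=1.05071; F=0.52536×24.719=12.98630, v=16.21100/1.05071=15.42856
k=1: u−w=14.60200, u+w=-22.86600; √(b/2)=0.52536, √(2b)=1.05071; F=0.52536×14.602=7.67126, v=-22.86600/1.05071=-21.76234
k=2: u−w=-8.18800, u+w=-37.24400; √(b/2)=0.52536, √(2b)=1.05071; F=0.52536×(-8.188)=-4.30162, v=-37.24400/1.05071=-35.44637

0: F=12.98630 v=15.42856
1: F=7.67126 v=-21.76234
2: F=-4.30162 v=-35.44637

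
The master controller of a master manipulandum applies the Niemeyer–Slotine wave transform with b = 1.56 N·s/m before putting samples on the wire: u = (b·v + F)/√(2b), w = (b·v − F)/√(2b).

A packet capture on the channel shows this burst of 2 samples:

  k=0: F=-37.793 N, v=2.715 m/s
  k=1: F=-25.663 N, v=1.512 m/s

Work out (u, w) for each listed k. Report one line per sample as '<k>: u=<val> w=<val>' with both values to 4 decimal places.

0: u=-18.9982 w=23.7939
1: u=-13.1935 w=15.8642

k=0: b·v=1.56×2.715=4.2354; √(2b)=1.7664; u=(4.2354+(-37.793))/1.7664=-18.9982, w=(4.2354−(-37.793))/1.7664=23.7939
k=1: b·v=1.56×1.512=2.3587; √(2b)=1.7664; u=(2.3587+(-25.663))/1.7664=-13.1935, w=(2.3587−(-25.663))/1.7664=15.8642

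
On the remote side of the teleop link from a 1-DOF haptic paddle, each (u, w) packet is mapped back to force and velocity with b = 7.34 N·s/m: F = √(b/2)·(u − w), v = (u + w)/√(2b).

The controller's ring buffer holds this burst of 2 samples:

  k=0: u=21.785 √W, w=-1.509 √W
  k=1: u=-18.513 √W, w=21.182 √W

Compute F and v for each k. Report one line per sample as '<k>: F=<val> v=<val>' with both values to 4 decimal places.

k=0: u−w=23.2940, u+w=20.2760; √(b/2)=1.9157, √(2b)=3.8314; F=1.9157×23.294=44.6249, v=20.2760/3.8314=5.2920
k=1: u−w=-39.6950, u+w=2.6690; √(b/2)=1.9157, √(2b)=3.8314; F=1.9157×(-39.695)=-76.0447, v=2.6690/3.8314=0.6966

0: F=44.6249 v=5.2920
1: F=-76.0447 v=0.6966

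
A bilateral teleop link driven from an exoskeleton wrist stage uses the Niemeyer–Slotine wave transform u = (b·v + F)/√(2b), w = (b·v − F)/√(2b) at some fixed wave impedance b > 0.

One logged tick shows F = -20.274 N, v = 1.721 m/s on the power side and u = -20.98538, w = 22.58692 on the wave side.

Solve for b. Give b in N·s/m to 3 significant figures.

b = 0.433 N·s/m

u + w = 1.60154;  u + w = √(2b)·v, so √(2b) = 1.60154/1.721 = 0.93059.
b = (√(2b))²/2 = 0.86599/2 = 0.43300.
(Check via u − w = 2F/√(2b): u − w = -43.57230, 2F/√(2b) = -43.57250.)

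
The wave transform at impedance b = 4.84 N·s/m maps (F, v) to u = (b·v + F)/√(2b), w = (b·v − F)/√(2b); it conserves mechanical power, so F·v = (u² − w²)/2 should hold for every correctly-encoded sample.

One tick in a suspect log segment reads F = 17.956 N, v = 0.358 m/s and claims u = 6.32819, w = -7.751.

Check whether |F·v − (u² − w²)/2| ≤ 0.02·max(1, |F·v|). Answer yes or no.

no

F·v = 17.956×0.358 = 6.4282 W.
(u² − w²)/2 = (40.0460 − 60.0780)/2 = -10.0160 W.
|Δ| = 16.4443;  2% of max(1, |F·v|) = 0.1286.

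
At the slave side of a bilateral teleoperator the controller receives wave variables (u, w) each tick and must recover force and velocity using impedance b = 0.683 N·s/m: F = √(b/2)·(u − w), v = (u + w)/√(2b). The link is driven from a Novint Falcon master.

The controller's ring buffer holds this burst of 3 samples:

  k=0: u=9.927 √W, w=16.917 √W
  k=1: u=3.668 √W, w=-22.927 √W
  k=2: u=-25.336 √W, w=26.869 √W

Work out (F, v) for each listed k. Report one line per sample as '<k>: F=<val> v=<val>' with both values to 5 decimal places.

0: F=-4.08482 v=22.96793
1: F=15.54159 v=-16.47815
2: F=-30.50756 v=1.31165

k=0: u−w=-6.99000, u+w=26.84400; √(b/2)=0.58438, √(2b)=1.16876; F=0.58438×(-6.99)=-4.08482, v=26.84400/1.16876=22.96793
k=1: u−w=26.59500, u+w=-19.25900; √(b/2)=0.58438, √(2b)=1.16876; F=0.58438×26.595=15.54159, v=-19.25900/1.16876=-16.47815
k=2: u−w=-52.20500, u+w=1.53300; √(b/2)=0.58438, √(2b)=1.16876; F=0.58438×(-52.205)=-30.50756, v=1.53300/1.16876=1.31165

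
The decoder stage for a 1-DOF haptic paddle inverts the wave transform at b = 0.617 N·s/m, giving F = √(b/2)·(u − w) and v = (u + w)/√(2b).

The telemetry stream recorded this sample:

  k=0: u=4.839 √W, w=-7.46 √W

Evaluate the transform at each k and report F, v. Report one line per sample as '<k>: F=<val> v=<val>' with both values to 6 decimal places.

k=0: u−w=12.299000, u+w=-2.621000; √(b/2)=0.555428, √(2b)=1.110856; F=0.555428×12.299=6.831206, v=-2.621000/1.110856=-2.359443

0: F=6.831206 v=-2.359443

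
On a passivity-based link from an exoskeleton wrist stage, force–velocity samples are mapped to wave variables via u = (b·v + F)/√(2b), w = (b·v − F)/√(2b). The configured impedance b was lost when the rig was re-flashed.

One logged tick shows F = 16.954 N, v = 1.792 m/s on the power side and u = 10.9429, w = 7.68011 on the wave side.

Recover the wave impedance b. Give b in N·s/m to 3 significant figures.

b = 54 N·s/m

u + w = 18.6230;  u + w = √(2b)·v, so √(2b) = 18.6230/1.792 = 10.3923.
b = (√(2b))²/2 = 108.0000/2 = 54.0000.
(Check via u − w = 2F/√(2b): u − w = 3.2628, 2F/√(2b) = 3.2628.)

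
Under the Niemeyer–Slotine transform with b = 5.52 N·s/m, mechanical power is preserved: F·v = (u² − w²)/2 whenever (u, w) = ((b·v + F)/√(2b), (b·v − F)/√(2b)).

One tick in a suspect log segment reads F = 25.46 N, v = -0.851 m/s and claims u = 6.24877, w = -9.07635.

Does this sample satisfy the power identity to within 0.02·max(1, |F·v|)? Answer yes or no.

F·v = 25.46×(-0.851) = -21.66646 W.
(u² − w²)/2 = (39.04713 − 82.38013)/2 = -21.66650 W.
|Δ| = 0.00004;  2% of max(1, |F·v|) = 0.43333.

yes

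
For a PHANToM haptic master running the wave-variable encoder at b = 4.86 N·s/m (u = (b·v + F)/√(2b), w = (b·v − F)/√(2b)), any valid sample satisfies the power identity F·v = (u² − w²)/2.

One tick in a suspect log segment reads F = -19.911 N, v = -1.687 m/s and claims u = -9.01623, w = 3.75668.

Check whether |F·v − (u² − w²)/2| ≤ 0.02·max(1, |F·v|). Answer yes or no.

yes

F·v = (-19.911)×(-1.687) = 33.5899 W.
(u² − w²)/2 = (81.2924 − 14.1126)/2 = 33.5899 W.
|Δ| = 0.0000;  2% of max(1, |F·v|) = 0.6718.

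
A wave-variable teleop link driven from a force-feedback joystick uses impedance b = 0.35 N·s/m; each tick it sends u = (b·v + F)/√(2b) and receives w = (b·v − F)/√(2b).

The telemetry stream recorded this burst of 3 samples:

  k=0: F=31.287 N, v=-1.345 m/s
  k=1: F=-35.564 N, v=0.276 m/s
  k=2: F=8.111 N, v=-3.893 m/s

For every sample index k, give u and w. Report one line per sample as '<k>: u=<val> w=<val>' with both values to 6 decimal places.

k=0: b·v=0.35×(-1.345)=-0.470750; √(2b)=0.836660; u=(-0.470750+31.287)/0.836660=36.832464, w=(-0.470750−31.287)/0.836660=-37.957771
k=1: b·v=0.35×0.276=0.096600; √(2b)=0.836660; u=(0.096600+(-35.564))/0.836660=-42.391651, w=(0.096600−(-35.564))/0.836660=42.622569
k=2: b·v=0.35×(-3.893)=-1.362550; √(2b)=0.836660; u=(-1.362550+8.111)/0.836660=8.065941, w=(-1.362550−8.111)/0.836660=-11.323058

0: u=36.832464 w=-37.957771
1: u=-42.391651 w=42.622569
2: u=8.065941 w=-11.323058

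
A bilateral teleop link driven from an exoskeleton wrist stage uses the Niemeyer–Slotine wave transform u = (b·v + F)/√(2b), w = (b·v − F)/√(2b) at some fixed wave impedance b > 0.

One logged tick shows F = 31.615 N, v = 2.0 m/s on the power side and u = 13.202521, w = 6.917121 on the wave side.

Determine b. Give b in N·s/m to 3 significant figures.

b = 50.6 N·s/m

u + w = 20.119642;  u + w = √(2b)·v, so √(2b) = 20.119642/2.0 = 10.059821.
b = (√(2b))²/2 = 101.199999/2 = 50.599999.
(Check via u − w = 2F/√(2b): u − w = 6.285400, 2F/√(2b) = 6.285400.)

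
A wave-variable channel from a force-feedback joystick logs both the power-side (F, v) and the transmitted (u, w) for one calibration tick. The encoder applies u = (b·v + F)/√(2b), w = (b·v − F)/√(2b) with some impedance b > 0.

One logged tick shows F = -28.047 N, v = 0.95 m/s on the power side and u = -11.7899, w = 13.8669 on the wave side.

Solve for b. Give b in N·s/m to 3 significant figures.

u + w = 2.0770;  u + w = √(2b)·v, so √(2b) = 2.0770/0.95 = 2.1863.
b = (√(2b))²/2 = 4.7800/2 = 2.3900.
(Check via u − w = 2F/√(2b): u − w = -25.6568, 2F/√(2b) = -25.6569.)

b = 2.39 N·s/m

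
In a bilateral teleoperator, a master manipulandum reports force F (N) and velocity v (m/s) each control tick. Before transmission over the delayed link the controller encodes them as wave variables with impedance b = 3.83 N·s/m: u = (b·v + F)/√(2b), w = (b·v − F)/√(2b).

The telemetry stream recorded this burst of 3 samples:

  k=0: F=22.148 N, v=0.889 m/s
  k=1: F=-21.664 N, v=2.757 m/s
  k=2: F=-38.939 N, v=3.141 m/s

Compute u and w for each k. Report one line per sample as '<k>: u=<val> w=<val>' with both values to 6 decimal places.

k=0: b·v=3.83×0.889=3.404870; √(2b)=2.767671; u=(3.404870+22.148)/2.767671=9.232627, w=(3.404870−22.148)/2.767671=-6.772168
k=1: b·v=3.83×2.757=10.559310; √(2b)=2.767671; u=(10.559310+(-21.664))/2.767671=-4.012288, w=(10.559310−(-21.664))/2.767671=11.642755
k=2: b·v=3.83×3.141=12.030030; √(2b)=2.767671; u=(12.030030+(-38.939))/2.767671=-9.722606, w=(12.030030−(-38.939))/2.767671=18.415859

0: u=9.232627 w=-6.772168
1: u=-4.012288 w=11.642755
2: u=-9.722606 w=18.415859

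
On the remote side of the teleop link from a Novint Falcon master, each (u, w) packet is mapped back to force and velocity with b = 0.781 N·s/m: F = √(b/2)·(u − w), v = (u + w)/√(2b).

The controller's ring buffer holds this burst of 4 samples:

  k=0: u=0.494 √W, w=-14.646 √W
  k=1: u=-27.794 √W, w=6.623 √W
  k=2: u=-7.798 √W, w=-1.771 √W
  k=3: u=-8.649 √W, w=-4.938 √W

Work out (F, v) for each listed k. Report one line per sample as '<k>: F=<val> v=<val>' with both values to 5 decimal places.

0: F=9.46099 v=-11.32341
1: F=-21.50718 v=-16.93951
2: F=-3.76627 v=-7.65643
3: F=-2.31900 v=-10.87134

k=0: u−w=15.14000, u+w=-14.15200; √(b/2)=0.62490, √(2b)=1.24980; F=0.62490×15.14=9.46099, v=-14.15200/1.24980=-11.32341
k=1: u−w=-34.41700, u+w=-21.17100; √(b/2)=0.62490, √(2b)=1.24980; F=0.62490×(-34.417)=-21.50718, v=-21.17100/1.24980=-16.93951
k=2: u−w=-6.02700, u+w=-9.56900; √(b/2)=0.62490, √(2b)=1.24980; F=0.62490×(-6.027)=-3.76627, v=-9.56900/1.24980=-7.65643
k=3: u−w=-3.71100, u+w=-13.58700; √(b/2)=0.62490, √(2b)=1.24980; F=0.62490×(-3.711)=-2.31900, v=-13.58700/1.24980=-10.87134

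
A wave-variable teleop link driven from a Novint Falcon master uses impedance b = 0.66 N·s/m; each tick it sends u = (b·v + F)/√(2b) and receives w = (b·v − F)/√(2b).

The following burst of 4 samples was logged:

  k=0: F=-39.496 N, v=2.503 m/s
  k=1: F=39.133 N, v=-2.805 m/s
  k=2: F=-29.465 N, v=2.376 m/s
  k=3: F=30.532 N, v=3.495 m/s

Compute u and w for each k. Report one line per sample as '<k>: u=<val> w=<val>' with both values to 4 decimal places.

k=0: b·v=0.66×2.503=1.6520; √(2b)=1.1489; u=(1.6520+(-39.496))/1.1489=-32.9390, w=(1.6520−(-39.496))/1.1489=35.8147
k=1: b·v=0.66×(-2.805)=-1.8513; √(2b)=1.1489; u=(-1.8513+39.133)/1.1489=32.4496, w=(-1.8513−39.133)/1.1489=-35.6723
k=2: b·v=0.66×2.376=1.5682; √(2b)=1.1489; u=(1.5682+(-29.465))/1.1489=-24.2811, w=(1.5682−(-29.465))/1.1489=27.0109
k=3: b·v=0.66×3.495=2.3067; √(2b)=1.1489; u=(2.3067+30.532)/1.1489=28.5824, w=(2.3067−30.532)/1.1489=-24.5670

0: u=-32.9390 w=35.8147
1: u=32.4496 w=-35.6723
2: u=-24.2811 w=27.0109
3: u=28.5824 w=-24.5670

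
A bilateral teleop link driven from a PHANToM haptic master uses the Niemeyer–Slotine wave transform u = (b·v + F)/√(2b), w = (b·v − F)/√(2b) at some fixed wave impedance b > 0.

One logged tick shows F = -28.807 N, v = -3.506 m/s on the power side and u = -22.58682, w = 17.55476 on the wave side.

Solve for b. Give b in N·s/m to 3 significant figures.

b = 1.03 N·s/m

u + w = -5.0321;  u + w = √(2b)·v, so √(2b) = -5.0321/(-3.506) = 1.4353.
b = (√(2b))²/2 = 2.0600/2 = 1.0300.
(Check via u − w = 2F/√(2b): u − w = -40.1416, 2F/√(2b) = -40.1415.)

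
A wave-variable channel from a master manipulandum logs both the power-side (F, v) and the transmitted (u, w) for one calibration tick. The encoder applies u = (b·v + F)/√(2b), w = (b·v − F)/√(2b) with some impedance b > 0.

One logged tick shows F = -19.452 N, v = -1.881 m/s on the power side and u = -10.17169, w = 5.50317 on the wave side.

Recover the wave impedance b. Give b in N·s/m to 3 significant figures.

b = 3.08 N·s/m

u + w = -4.66852;  u + w = √(2b)·v, so √(2b) = -4.66852/(-1.881) = 2.48194.
b = (√(2b))²/2 = 6.16000/2 = 3.08000.
(Check via u − w = 2F/√(2b): u − w = -15.67486, 2F/√(2b) = -15.67487.)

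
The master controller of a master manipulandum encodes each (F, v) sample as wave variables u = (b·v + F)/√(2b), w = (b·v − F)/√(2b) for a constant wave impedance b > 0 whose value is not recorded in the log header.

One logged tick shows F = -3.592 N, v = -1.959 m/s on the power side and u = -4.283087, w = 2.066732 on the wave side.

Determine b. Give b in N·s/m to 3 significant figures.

b = 0.64 N·s/m

u + w = -2.216355;  u + w = √(2b)·v, so √(2b) = -2.216355/(-1.959) = 1.131371.
b = (√(2b))²/2 = 1.279999/2 = 0.640000.
(Check via u − w = 2F/√(2b): u − w = -6.349819, 2F/√(2b) = -6.349820.)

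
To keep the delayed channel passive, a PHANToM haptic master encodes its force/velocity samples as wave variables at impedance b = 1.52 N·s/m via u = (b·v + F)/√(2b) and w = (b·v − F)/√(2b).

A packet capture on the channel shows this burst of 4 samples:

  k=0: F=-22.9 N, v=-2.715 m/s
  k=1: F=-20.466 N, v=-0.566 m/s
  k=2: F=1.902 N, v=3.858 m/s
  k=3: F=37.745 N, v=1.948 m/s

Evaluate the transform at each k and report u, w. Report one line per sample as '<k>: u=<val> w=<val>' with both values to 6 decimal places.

k=0: b·v=1.52×(-2.715)=-4.126800; √(2b)=1.743560; u=(-4.126800+(-22.9))/1.743560=-15.500933, w=(-4.126800−(-22.9))/1.743560=10.767169
k=1: b·v=1.52×(-0.566)=-0.860320; √(2b)=1.743560; u=(-0.860320+(-20.466))/1.743560=-12.231483, w=(-0.860320−(-20.466))/1.743560=11.244629
k=2: b·v=1.52×3.858=5.864160; √(2b)=1.743560; u=(5.864160+1.902)/1.743560=4.454198, w=(5.864160−1.902)/1.743560=2.272455
k=3: b·v=1.52×1.948=2.960960; √(2b)=1.743560; u=(2.960960+37.745)/1.743560=23.346469, w=(2.960960−37.745)/1.743560=-19.950015

0: u=-15.500933 w=10.767169
1: u=-12.231483 w=11.244629
2: u=4.454198 w=2.272455
3: u=23.346469 w=-19.950015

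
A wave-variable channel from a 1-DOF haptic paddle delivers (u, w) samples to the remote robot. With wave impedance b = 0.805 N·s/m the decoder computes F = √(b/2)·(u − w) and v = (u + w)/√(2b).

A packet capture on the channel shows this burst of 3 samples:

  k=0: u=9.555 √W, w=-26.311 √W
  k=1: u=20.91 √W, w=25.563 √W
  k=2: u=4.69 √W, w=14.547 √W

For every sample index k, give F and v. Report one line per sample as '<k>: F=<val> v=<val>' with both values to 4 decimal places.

0: F=22.7544 v=-13.2056
1: F=-2.9520 v=36.6259
2: F=-6.2536 v=15.1609

k=0: u−w=35.8660, u+w=-16.7560; √(b/2)=0.6344, √(2b)=1.2689; F=0.6344×35.866=22.7544, v=-16.7560/1.2689=-13.2056
k=1: u−w=-4.6530, u+w=46.4730; √(b/2)=0.6344, √(2b)=1.2689; F=0.6344×(-4.653)=-2.9520, v=46.4730/1.2689=36.6259
k=2: u−w=-9.8570, u+w=19.2370; √(b/2)=0.6344, √(2b)=1.2689; F=0.6344×(-9.857)=-6.2536, v=19.2370/1.2689=15.1609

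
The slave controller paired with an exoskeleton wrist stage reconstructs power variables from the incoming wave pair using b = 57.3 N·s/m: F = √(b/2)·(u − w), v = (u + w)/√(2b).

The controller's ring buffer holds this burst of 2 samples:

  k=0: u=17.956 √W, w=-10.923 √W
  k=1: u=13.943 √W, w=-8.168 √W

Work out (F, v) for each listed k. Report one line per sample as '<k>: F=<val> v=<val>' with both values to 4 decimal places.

0: F=154.5769 v=0.6570
1: F=118.3507 v=0.5395

k=0: u−w=28.8790, u+w=7.0330; √(b/2)=5.3526, √(2b)=10.7051; F=5.3526×28.879=154.5769, v=7.0330/10.7051=0.6570
k=1: u−w=22.1110, u+w=5.7750; √(b/2)=5.3526, √(2b)=10.7051; F=5.3526×22.111=118.3507, v=5.7750/10.7051=0.5395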